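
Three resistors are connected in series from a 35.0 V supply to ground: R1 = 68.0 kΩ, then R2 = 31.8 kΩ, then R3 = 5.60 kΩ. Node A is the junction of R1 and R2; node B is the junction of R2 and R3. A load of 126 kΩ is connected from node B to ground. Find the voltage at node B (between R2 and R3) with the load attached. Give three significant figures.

At node B, R3 is in parallel with the load: R3‖R_L = 5.362 kΩ.
Below node A the resistance is R2 + (R3‖R_L) = 37.16 kΩ, so V_A = 35.0 × 37.16/105.2 = 12.37 V.
Then V_B = V_A × (R3‖R_L)/(R2 + R3‖R_L) = 12.37 × 5.362/37.16 = 1.78 V.

V ≈ 1.78 V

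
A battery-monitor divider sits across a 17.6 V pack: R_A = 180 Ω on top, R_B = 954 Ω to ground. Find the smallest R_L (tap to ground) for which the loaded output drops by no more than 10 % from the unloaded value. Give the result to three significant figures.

Output resistance R_th = R_A‖R_B = (180 × 954)/1134 = 151.4 Ω.
The fractional drop is R_th/(R_th + R_L); requiring this ≤ 0.100 gives R_L ≥ R_th(1/0.100 − 1) = 151.4 × 9.000 = 1.36 kΩ.

R_L(min) ≈ 1.36 kΩ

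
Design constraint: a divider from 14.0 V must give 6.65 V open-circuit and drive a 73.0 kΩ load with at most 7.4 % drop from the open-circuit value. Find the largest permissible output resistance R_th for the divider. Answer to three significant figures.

Loading drop = R_th/(R_th + R_L) ≤ 0.0740, so R_th ≤ R_L · ε/(1−ε) = 73.0 kΩ × 0.0740/0.9260 = 5.83 kΩ.

R_th ≤ 5.83 kΩ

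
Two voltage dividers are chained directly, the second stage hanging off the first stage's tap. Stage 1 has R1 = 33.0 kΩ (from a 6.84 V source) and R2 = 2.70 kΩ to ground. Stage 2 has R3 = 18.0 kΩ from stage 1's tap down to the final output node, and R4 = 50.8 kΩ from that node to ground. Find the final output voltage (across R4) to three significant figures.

V_out ≈ 0.369 V

Stage 2 presents R3+R4 = 68.80 kΩ as a load on stage 1's tap.
Stage 1's lower leg becomes R2‖(R3+R4) = 2.598 kΩ, so V_mid = 6.84 × 2.598/35.60 = 0.4992 V.
Stage 2 is itself unloaded: V_out = V_mid × R4/(R3+R4) = 0.4992 × 50.8/68.80 = 0.369 V.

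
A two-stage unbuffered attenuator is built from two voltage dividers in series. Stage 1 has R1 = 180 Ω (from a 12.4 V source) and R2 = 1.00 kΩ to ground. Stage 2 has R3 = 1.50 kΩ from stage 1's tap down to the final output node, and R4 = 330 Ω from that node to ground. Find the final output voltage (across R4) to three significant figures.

Stage 2 presents R3+R4 = 1830 Ω as a load on stage 1's tap.
Stage 1's lower leg becomes R2‖(R3+R4) = 646.6 Ω, so V_mid = 12.4 × 646.6/826.6 = 9.700 V.
Stage 2 is itself unloaded: V_out = V_mid × R4/(R3+R4) = 9.700 × 330/1830 = 1.75 V.

V_out ≈ 1.75 V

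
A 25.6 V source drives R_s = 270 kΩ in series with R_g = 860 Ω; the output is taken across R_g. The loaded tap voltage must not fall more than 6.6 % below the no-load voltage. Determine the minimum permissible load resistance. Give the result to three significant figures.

R_L(min) ≈ 12.1 kΩ

Output resistance R_th = R_s‖R_g = (270000 × 860)/270900 = 857.3 Ω.
The fractional drop is R_th/(R_th + R_L); requiring this ≤ 0.0660 gives R_L ≥ R_th(1/0.0660 − 1) = 857.3 × 14.15 = 12.1 kΩ.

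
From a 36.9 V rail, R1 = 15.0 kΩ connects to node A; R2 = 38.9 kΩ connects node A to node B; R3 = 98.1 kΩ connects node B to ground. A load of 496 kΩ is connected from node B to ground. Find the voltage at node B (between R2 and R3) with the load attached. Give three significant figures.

V ≈ 22.3 V

At node B, R3 is in parallel with the load: R3‖R_L = 81.90 kΩ.
Below node A the resistance is R2 + (R3‖R_L) = 120.8 kΩ, so V_A = 36.9 × 120.8/135.8 = 32.82 V.
Then V_B = V_A × (R3‖R_L)/(R2 + R3‖R_L) = 32.82 × 81.90/120.8 = 22.3 V.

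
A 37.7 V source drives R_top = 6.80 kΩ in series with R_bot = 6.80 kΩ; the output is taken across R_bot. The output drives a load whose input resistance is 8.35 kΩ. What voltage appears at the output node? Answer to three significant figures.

V_out ≈ 13.4 V

The load sits in parallel with R_bot: R_bot‖R_L = (6.80 × 8.35) / (6.80 + 8.35) = 3.748 kΩ.
V_out = 37.7 × 3.748 / (6.80 + 3.748) = 37.7 × 3.748/10.55 = 13.4 V.
(Unloaded it would have been 18.9 V.)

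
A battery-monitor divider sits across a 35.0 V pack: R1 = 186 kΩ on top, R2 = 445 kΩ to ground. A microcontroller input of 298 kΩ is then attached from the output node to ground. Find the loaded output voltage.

The load sits in parallel with R2: R2‖R_L = (445 × 298) / (445 + 298) = 178.5 kΩ.
V_out = 35.0 × 178.5 / (186 + 178.5) = 35.0 × 178.5/364.5 = 17.1 V.

V_out ≈ 17.1 V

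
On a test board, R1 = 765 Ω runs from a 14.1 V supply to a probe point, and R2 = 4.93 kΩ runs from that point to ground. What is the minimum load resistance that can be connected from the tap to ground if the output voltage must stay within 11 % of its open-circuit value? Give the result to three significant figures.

Output resistance R_th = R1‖R2 = (765 × 4930)/5695 = 662.2 Ω.
The fractional drop is R_th/(R_th + R_L); requiring this ≤ 0.110 gives R_L ≥ R_th(1/0.110 − 1) = 662.2 × 8.091 = 5.36 kΩ.

R_L(min) ≈ 5.36 kΩ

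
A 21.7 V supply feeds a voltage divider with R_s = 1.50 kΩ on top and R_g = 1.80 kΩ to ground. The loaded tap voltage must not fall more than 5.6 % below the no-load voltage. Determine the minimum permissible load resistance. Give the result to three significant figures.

R_L(min) ≈ 13.8 kΩ

Output resistance R_th = R_s‖R_g = (1500 × 1800)/3300 = 818.2 Ω.
The fractional drop is R_th/(R_th + R_L); requiring this ≤ 0.0560 gives R_L ≥ R_th(1/0.0560 − 1) = 818.2 × 16.86 = 13.8 kΩ.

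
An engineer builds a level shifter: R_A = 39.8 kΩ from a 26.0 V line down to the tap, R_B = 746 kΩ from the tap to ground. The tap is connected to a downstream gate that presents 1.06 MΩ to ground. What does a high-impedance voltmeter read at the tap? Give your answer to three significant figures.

The load sits in parallel with R_B: R_B‖R_L = (746 × 1060) / (746 + 1060) = 437.9 kΩ.
V_out = 26.0 × 437.9 / (39.8 + 437.9) = 26.0 × 437.9/477.7 = 23.8 V.

V_out ≈ 23.8 V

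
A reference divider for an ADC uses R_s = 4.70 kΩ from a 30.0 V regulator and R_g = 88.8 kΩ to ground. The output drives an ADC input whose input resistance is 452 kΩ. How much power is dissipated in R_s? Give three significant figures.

Total resistance from the source is R_s + (R_g‖R_L) = 78.92 kΩ, so I = 30.0/78.92 kΩ = 0.3801 mA.
P = I²·R_s = (0.3801 mA)² × 4.70 kΩ = 0.679 mW.

P ≈ 0.679 mW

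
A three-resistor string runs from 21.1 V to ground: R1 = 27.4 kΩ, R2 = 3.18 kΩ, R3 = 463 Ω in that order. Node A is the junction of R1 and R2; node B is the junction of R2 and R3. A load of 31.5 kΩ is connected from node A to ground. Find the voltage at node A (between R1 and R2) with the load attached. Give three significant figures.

Below node A the series string R2+R3 = 3643 Ω sits in parallel with the 31500 Ω load: 3265 Ω.
V_A = 21.1 × 3265/(27400 + 3265) = 2.25 V.

V ≈ 2.25 V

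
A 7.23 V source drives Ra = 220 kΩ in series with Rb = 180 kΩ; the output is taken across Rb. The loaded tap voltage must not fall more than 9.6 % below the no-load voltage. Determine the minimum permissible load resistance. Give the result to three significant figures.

R_L(min) ≈ 932 kΩ

Output resistance R_th = Ra‖Rb = (220 × 180)/400.0 = 99.00 kΩ.
The fractional drop is R_th/(R_th + R_L); requiring this ≤ 0.0960 gives R_L ≥ R_th(1/0.0960 − 1) = 99.00 × 9.417 = 932 kΩ.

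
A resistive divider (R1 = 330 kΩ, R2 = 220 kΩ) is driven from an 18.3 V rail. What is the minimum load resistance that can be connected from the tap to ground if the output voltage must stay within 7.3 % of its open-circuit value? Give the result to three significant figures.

R_L(min) ≈ 1.68 MΩ

Output resistance R_th = R1‖R2 = (330 × 220)/550.0 = 132.0 kΩ.
The fractional drop is R_th/(R_th + R_L); requiring this ≤ 0.0730 gives R_L ≥ R_th(1/0.0730 − 1) = 132.0 × 12.70 = 1.68 MΩ.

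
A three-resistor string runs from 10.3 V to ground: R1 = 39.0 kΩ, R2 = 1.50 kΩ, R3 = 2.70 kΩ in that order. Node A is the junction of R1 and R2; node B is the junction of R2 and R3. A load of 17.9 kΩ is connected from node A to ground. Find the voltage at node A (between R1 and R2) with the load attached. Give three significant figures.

Below node A the series string R2+R3 = 4.200 kΩ sits in parallel with the 17.9 kΩ load: 3.402 kΩ.
V_A = 10.3 × 3.402/(39.0 + 3.402) = 0.826 V.

V ≈ 0.826 V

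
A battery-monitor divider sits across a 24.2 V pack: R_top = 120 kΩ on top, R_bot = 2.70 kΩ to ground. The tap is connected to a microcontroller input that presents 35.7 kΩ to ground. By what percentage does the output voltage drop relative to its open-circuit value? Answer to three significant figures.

The divider's output (Thévenin) resistance is R_top‖R_bot = 2.641 kΩ.
Fractional drop under load = R_th/(R_th + R_L) = 2.641 / (2.641 + 35.7) = 0.06887.
So the output falls by 6.89 %.

6.89 %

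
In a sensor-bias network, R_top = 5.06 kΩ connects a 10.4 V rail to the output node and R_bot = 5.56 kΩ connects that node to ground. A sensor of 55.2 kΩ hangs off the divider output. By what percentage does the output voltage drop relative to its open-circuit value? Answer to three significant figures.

4.58 %

The divider's output (Thévenin) resistance is R_top‖R_bot = 2.649 kΩ.
Fractional drop under load = R_th/(R_th + R_L) = 2.649 / (2.649 + 55.2) = 0.04579.
So the output falls by 4.58 %.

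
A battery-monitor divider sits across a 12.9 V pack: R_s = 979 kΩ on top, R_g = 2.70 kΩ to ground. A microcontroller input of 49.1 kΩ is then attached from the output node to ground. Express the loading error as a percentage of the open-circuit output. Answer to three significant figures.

The divider's output (Thévenin) resistance is R_s‖R_g = 2.693 kΩ.
Fractional drop under load = R_th/(R_th + R_L) = 2.693 / (2.693 + 49.1) = 0.05199.
So the output falls by 5.20 %.

5.20 %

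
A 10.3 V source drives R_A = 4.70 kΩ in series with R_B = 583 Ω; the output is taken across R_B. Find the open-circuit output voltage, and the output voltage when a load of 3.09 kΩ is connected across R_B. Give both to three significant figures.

Open-circuit: V = 10.3 × 583/(4700 + 583) = 1.14 V.
With the load, R_B becomes R_B‖R_L = 490.5 Ω, so V = 10.3 × 490.5/5190 = 0.973 V.

Unloaded: 1.14 V; loaded: 0.973 V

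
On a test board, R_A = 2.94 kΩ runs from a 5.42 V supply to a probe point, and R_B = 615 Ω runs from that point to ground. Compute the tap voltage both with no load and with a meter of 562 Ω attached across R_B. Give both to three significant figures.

Unloaded: 0.938 V; loaded: 0.492 V

Open-circuit: V = 5.42 × 615/(2940 + 615) = 0.938 V.
With the load, R_B becomes R_B‖R_L = 293.7 Ω, so V = 5.42 × 293.7/3234 = 0.492 V.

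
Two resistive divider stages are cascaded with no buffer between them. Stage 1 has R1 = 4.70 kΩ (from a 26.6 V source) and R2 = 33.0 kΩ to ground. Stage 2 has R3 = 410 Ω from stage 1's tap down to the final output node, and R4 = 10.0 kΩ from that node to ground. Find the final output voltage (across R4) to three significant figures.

V_out ≈ 16.0 V

Stage 2 presents R3+R4 = 10410 Ω as a load on stage 1's tap.
Stage 1's lower leg becomes R2‖(R3+R4) = 7914 Ω, so V_mid = 26.6 × 7914/12610 = 16.69 V.
Stage 2 is itself unloaded: V_out = V_mid × R4/(R3+R4) = 16.69 × 10000/10410 = 16.0 V.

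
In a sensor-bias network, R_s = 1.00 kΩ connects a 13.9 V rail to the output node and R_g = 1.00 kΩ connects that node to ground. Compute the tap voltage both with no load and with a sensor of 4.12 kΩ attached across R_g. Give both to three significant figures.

Open-circuit: V = 13.9 × 1.00/(1.00 + 1.00) = 6.95 V.
With the load, R_g becomes R_g‖R_L = 0.8047 kΩ, so V = 13.9 × 0.8047/1.805 = 6.20 V.

Unloaded: 6.95 V; loaded: 6.20 V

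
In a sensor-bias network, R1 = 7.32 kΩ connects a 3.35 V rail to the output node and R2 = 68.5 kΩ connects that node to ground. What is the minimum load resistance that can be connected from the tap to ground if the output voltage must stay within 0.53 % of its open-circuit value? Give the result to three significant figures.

Output resistance R_th = R1‖R2 = (7.32 × 68.5)/75.82 = 6.613 kΩ.
The fractional drop is R_th/(R_th + R_L); requiring this ≤ 0.00530 gives R_L ≥ R_th(1/0.00530 − 1) = 6.613 × 187.7 = 1.24 MΩ.

R_L(min) ≈ 1.24 MΩ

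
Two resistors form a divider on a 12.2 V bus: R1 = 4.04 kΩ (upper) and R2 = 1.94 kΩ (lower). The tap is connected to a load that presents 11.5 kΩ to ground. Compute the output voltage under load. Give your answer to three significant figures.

V_out ≈ 3.55 V

The load sits in parallel with R2: R2‖R_L = (1.94 × 11.5) / (1.94 + 11.5) = 1.660 kΩ.
V_out = 12.2 × 1.660 / (4.04 + 1.660) = 12.2 × 1.660/5.700 = 3.55 V.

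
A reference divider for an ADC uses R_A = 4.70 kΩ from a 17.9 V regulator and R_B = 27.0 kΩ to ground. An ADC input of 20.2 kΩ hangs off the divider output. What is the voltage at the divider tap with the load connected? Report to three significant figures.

V_out ≈ 12.7 V

The load sits in parallel with R_B: R_B‖R_L = (27.0 × 20.2) / (27.0 + 20.2) = 11.56 kΩ.
V_out = 17.9 × 11.56 / (4.70 + 11.56) = 17.9 × 11.56/16.26 = 12.7 V.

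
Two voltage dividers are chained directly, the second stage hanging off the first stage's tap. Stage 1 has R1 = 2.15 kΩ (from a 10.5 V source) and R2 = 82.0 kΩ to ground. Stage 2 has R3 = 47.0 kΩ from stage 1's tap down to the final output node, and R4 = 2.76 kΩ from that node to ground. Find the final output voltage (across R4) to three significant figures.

V_out ≈ 0.545 V

Stage 2 presents R3+R4 = 49.76 kΩ as a load on stage 1's tap.
Stage 1's lower leg becomes R2‖(R3+R4) = 30.97 kΩ, so V_mid = 10.5 × 30.97/33.12 = 9.818 V.
Stage 2 is itself unloaded: V_out = V_mid × R4/(R3+R4) = 9.818 × 2.76/49.76 = 0.545 V.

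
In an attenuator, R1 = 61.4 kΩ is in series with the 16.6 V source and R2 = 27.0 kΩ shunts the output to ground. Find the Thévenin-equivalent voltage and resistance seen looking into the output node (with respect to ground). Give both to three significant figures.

V_th = 5.07 V, R_th = 18.8 kΩ

V_th is the open-circuit tap voltage: 16.6 × 27.0/(61.4 + 27.0) = 5.07 V.
With the supply zeroed, R1 and R2 appear in parallel from the tap: R_th = R1‖R2 = (61.4 × 27.0)/88.40 = 18.8 kΩ.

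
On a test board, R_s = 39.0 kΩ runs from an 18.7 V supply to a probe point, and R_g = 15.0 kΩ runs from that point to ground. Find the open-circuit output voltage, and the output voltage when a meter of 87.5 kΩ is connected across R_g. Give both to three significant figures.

Open-circuit: V = 18.7 × 15.0/(39.0 + 15.0) = 5.19 V.
With the load, R_g becomes R_g‖R_L = 12.80 kΩ, so V = 18.7 × 12.80/51.80 = 4.62 V.

Unloaded: 5.19 V; loaded: 4.62 V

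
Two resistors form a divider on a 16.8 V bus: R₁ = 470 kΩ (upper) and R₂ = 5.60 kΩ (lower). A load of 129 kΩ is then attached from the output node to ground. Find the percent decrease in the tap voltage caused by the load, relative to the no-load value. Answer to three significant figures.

4.11 %

The divider's output (Thévenin) resistance is R₁‖R₂ = 5.534 kΩ.
Fractional drop under load = R_th/(R_th + R_L) = 5.534 / (5.534 + 129) = 0.04114.
So the output falls by 4.11 %.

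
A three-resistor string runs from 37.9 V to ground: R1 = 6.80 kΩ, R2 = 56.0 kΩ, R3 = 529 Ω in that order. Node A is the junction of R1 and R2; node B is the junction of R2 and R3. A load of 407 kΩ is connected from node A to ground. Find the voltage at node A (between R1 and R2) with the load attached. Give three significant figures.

V ≈ 33.3 V

Below node A the series string R2+R3 = 56530 Ω sits in parallel with the 407000 Ω load: 49640 Ω.
V_A = 37.9 × 49640/(6800 + 49640) = 33.3 V.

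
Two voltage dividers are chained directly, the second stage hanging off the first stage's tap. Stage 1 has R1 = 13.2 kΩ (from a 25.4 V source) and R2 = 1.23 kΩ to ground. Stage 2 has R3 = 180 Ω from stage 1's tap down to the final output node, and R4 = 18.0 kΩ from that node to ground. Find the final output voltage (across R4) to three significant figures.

Stage 2 presents R3+R4 = 18180 Ω as a load on stage 1's tap.
Stage 1's lower leg becomes R2‖(R3+R4) = 1152 Ω, so V_mid = 25.4 × 1152/14350 = 2.039 V.
Stage 2 is itself unloaded: V_out = V_mid × R4/(R3+R4) = 2.039 × 18000/18180 = 2.02 V.

V_out ≈ 2.02 V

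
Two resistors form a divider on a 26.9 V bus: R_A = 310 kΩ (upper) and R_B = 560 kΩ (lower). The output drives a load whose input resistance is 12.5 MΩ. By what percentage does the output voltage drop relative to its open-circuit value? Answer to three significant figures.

The divider's output (Thévenin) resistance is R_A‖R_B = 199.5 kΩ.
Fractional drop under load = R_th/(R_th + R_L) = 199.5 / (199.5 + 12500) = 0.01571.
So the output falls by 1.57 %.

1.57 %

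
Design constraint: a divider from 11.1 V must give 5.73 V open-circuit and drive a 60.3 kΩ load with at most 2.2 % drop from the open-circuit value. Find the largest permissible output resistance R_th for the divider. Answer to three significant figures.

Loading drop = R_th/(R_th + R_L) ≤ 0.0220, so R_th ≤ R_L · ε/(1−ε) = 60.3 kΩ × 0.0220/0.9780 = 1.36 kΩ.
(Any R1, R2 with R2/(R1+R2) = 0.516 and R1‖R2 ≤ 1.36 kΩ will meet the spec.)

R_th ≤ 1.36 kΩ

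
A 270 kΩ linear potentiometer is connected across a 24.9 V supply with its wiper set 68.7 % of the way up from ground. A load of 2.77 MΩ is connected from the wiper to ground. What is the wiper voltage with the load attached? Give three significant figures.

The wiper splits the pot into (1−α)R = 84.51 kΩ above and αR = 185.5 kΩ below.
Lower section ‖ load = 173.8 kΩ.
V_wiper = 24.9 × 173.8/(84.51 + 173.8) = 16.8 V.

V ≈ 16.8 V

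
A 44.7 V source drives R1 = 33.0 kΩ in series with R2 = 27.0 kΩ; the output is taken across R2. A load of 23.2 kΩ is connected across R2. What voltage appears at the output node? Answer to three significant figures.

The load sits in parallel with R2: R2‖R_L = (27.0 × 23.2) / (27.0 + 23.2) = 12.48 kΩ.
V_out = 44.7 × 12.48 / (33.0 + 12.48) = 44.7 × 12.48/45.48 = 12.3 V.
(Unloaded it would have been 20.1 V.)

V_out ≈ 12.3 V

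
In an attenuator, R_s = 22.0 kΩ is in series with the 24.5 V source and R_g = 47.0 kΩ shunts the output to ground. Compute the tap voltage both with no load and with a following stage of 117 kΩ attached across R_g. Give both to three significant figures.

Open-circuit: V = 24.5 × 47.0/(22.0 + 47.0) = 16.7 V.
With the load, R_g becomes R_g‖R_L = 33.53 kΩ, so V = 24.5 × 33.53/55.53 = 14.8 V.

Unloaded: 16.7 V; loaded: 14.8 V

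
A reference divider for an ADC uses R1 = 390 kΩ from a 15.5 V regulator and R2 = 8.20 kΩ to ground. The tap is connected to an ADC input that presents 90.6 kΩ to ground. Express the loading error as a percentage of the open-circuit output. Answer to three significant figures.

8.14 %

The divider's output (Thévenin) resistance is R1‖R2 = 8.031 kΩ.
Fractional drop under load = R_th/(R_th + R_L) = 8.031 / (8.031 + 90.6) = 0.08143.
So the output falls by 8.14 %.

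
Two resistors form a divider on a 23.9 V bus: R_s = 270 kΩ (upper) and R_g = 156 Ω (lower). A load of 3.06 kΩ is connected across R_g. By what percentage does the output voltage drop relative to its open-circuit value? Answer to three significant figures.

4.85 %

The divider's output (Thévenin) resistance is R_s‖R_g = 155.9 Ω.
Fractional drop under load = R_th/(R_th + R_L) = 155.9 / (155.9 + 3060) = 0.04848.
So the output falls by 4.85 %.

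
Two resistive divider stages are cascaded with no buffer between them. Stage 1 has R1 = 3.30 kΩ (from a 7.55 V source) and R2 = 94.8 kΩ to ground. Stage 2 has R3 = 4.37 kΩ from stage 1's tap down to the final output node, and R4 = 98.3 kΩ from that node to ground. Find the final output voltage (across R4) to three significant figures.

Stage 2 presents R3+R4 = 102.7 kΩ as a load on stage 1's tap.
Stage 1's lower leg becomes R2‖(R3+R4) = 49.29 kΩ, so V_mid = 7.55 × 49.29/52.59 = 7.076 V.
Stage 2 is itself unloaded: V_out = V_mid × R4/(R3+R4) = 7.076 × 98.3/102.7 = 6.78 V.

V_out ≈ 6.78 V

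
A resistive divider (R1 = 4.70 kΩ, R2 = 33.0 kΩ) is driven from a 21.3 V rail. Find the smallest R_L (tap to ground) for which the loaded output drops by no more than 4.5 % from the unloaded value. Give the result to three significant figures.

Output resistance R_th = R1‖R2 = (4.70 × 33.0)/37.70 = 4.114 kΩ.
The fractional drop is R_th/(R_th + R_L); requiring this ≤ 0.0450 gives R_L ≥ R_th(1/0.0450 − 1) = 4.114 × 21.22 = 87.3 kΩ.

R_L(min) ≈ 87.3 kΩ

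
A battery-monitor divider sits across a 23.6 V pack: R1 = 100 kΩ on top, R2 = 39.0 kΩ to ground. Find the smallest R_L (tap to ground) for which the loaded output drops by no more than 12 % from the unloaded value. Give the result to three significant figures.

Output resistance R_th = R1‖R2 = (100 × 39.0)/139.0 = 28.06 kΩ.
The fractional drop is R_th/(R_th + R_L); requiring this ≤ 0.120 gives R_L ≥ R_th(1/0.120 − 1) = 28.06 × 7.333 = 206 kΩ.

R_L(min) ≈ 206 kΩ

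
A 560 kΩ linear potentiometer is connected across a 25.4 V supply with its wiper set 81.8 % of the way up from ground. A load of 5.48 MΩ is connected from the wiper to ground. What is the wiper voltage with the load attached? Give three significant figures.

The wiper splits the pot into (1−α)R = 101.9 kΩ above and αR = 458.1 kΩ below.
Lower section ‖ load = 422.7 kΩ.
V_wiper = 25.4 × 422.7/(101.9 + 422.7) = 20.5 V.

V ≈ 20.5 V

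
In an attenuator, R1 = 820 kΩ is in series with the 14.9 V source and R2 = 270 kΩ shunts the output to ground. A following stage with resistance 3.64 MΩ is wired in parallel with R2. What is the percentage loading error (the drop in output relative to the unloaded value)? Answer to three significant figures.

5.29 %

The divider's output (Thévenin) resistance is R1‖R2 = 203.1 kΩ.
Fractional drop under load = R_th/(R_th + R_L) = 203.1 / (203.1 + 3640) = 0.05285.
So the output falls by 5.29 %.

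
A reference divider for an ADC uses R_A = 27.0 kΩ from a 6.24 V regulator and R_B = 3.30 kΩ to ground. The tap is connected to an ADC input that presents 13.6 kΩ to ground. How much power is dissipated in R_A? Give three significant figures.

P ≈ 1.20 mW

Total resistance from the source is R_A + (R_B‖R_L) = 29.66 kΩ, so I = 6.24/29.66 kΩ = 0.2104 mA.
P = I²·R_A = (0.2104 mA)² × 27.0 kΩ = 1.20 mW.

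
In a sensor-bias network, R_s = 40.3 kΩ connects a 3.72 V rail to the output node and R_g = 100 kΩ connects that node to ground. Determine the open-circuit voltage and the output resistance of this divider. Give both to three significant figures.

V_th = 2.65 V, R_th = 28.7 kΩ

V_th is the open-circuit tap voltage: 3.72 × 100/(40.3 + 100) = 2.65 V.
With the supply zeroed, R_s and R_g appear in parallel from the tap: R_th = R_s‖R_g = (40.3 × 100)/140.3 = 28.7 kΩ.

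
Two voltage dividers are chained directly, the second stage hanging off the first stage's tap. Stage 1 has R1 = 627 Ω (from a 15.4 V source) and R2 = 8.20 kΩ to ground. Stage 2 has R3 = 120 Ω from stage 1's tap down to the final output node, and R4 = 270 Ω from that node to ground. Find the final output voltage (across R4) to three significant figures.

V_out ≈ 3.97 V

Stage 2 presents R3+R4 = 390.0 Ω as a load on stage 1's tap.
Stage 1's lower leg becomes R2‖(R3+R4) = 372.3 Ω, so V_mid = 15.4 × 372.3/999.3 = 5.737 V.
Stage 2 is itself unloaded: V_out = V_mid × R4/(R3+R4) = 5.737 × 270/390.0 = 3.97 V.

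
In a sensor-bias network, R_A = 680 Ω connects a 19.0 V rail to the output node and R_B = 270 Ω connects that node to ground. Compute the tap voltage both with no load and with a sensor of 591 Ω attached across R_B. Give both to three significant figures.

Open-circuit: V = 19.0 × 270/(680 + 270) = 5.40 V.
With the load, R_B becomes R_B‖R_L = 185.3 Ω, so V = 19.0 × 185.3/865.3 = 4.07 V.

Unloaded: 5.40 V; loaded: 4.07 V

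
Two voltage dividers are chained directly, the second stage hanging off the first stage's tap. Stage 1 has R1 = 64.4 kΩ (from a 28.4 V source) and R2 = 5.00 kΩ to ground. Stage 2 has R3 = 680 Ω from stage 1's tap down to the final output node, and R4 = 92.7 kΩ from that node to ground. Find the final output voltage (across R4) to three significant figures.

Stage 2 presents R3+R4 = 93380 Ω as a load on stage 1's tap.
Stage 1's lower leg becomes R2‖(R3+R4) = 4746 Ω, so V_mid = 28.4 × 4746/69150 = 1.949 V.
Stage 2 is itself unloaded: V_out = V_mid × R4/(R3+R4) = 1.949 × 92700/93380 = 1.94 V.

V_out ≈ 1.94 V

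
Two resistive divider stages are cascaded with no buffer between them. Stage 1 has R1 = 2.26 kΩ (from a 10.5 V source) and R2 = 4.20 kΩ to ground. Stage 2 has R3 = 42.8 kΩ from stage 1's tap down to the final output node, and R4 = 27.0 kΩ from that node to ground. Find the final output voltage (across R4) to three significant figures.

V_out ≈ 2.59 V

Stage 2 presents R3+R4 = 69.80 kΩ as a load on stage 1's tap.
Stage 1's lower leg becomes R2‖(R3+R4) = 3.962 kΩ, so V_mid = 10.5 × 3.962/6.222 = 6.686 V.
Stage 2 is itself unloaded: V_out = V_mid × R4/(R3+R4) = 6.686 × 27.0/69.80 = 2.59 V.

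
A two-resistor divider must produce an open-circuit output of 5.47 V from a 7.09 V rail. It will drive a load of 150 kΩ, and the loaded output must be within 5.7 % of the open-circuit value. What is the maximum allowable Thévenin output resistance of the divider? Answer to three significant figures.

Loading drop = R_th/(R_th + R_L) ≤ 0.0570, so R_th ≤ R_L · ε/(1−ε) = 150 kΩ × 0.0570/0.9430 = 9.07 kΩ.

R_th ≤ 9.07 kΩ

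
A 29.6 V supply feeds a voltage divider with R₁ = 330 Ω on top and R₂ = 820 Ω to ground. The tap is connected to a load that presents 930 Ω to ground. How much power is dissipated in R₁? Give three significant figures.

Total resistance from the source is R₁ + (R₂‖R_L) = 765.8 Ω, so I = 29.6/765.8 Ω = 38.65 mA.
P = I²·R₁ = (38.65 mA)² × 330 Ω = 493 mW.

P ≈ 493 mW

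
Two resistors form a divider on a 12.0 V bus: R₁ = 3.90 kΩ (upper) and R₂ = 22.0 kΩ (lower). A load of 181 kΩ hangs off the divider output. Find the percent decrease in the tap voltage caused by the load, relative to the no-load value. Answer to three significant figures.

The divider's output (Thévenin) resistance is R₁‖R₂ = 3.313 kΩ.
Fractional drop under load = R_th/(R_th + R_L) = 3.313 / (3.313 + 181) = 0.01797.
So the output falls by 1.80 %.

1.80 %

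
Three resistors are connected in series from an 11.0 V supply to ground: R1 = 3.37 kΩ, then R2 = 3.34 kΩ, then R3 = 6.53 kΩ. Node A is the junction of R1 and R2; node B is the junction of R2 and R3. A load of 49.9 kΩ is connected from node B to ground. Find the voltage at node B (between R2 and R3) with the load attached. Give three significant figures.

V ≈ 5.09 V

At node B, R3 is in parallel with the load: R3‖R_L = 5.774 kΩ.
Below node A the resistance is R2 + (R3‖R_L) = 9.114 kΩ, so V_A = 11.0 × 9.114/12.48 = 8.031 V.
Then V_B = V_A × (R3‖R_L)/(R2 + R3‖R_L) = 8.031 × 5.774/9.114 = 5.09 V.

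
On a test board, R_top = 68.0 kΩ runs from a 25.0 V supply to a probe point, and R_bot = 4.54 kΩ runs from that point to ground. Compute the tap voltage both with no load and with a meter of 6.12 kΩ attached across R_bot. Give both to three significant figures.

Unloaded: 1.56 V; loaded: 0.923 V

Open-circuit: V = 25.0 × 4.54/(68.0 + 4.54) = 1.56 V.
With the load, R_bot becomes R_bot‖R_L = 2.606 kΩ, so V = 25.0 × 2.606/70.61 = 0.923 V.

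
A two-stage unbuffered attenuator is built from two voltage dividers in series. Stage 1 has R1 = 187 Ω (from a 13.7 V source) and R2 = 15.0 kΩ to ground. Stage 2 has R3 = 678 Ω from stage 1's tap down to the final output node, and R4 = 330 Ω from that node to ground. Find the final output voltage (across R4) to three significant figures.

V_out ≈ 3.74 V

Stage 2 presents R3+R4 = 1008 Ω as a load on stage 1's tap.
Stage 1's lower leg becomes R2‖(R3+R4) = 944.5 Ω, so V_mid = 13.7 × 944.5/1132 = 11.44 V.
Stage 2 is itself unloaded: V_out = V_mid × R4/(R3+R4) = 11.44 × 330/1008 = 3.74 V.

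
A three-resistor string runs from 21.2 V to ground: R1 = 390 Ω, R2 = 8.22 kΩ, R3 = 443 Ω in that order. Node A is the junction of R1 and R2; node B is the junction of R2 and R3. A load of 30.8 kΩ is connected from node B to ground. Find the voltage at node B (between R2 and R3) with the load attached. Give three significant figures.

At node B, R3 is in parallel with the load: R3‖R_L = 436.7 Ω.
Below node A the resistance is R2 + (R3‖R_L) = 8657 Ω, so V_A = 21.2 × 8657/9047 = 20.29 V.
Then V_B = V_A × (R3‖R_L)/(R2 + R3‖R_L) = 20.29 × 436.7/8657 = 1.02 V.

V ≈ 1.02 V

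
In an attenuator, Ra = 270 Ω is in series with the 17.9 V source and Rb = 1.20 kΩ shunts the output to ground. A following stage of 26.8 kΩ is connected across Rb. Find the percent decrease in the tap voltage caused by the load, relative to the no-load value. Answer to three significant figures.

0.816 %

The divider's output (Thévenin) resistance is Ra‖Rb = 220.4 Ω.
Fractional drop under load = R_th/(R_th + R_L) = 220.4 / (220.4 + 26800) = 0.008157.
So the output falls by 0.816 %.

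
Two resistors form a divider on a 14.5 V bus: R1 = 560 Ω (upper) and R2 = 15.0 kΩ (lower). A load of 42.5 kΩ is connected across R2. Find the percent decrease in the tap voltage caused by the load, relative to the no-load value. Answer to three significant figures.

1.25 %

The divider's output (Thévenin) resistance is R1‖R2 = 539.8 Ω.
Fractional drop under load = R_th/(R_th + R_L) = 539.8 / (539.8 + 42500) = 0.01254.
So the output falls by 1.25 %.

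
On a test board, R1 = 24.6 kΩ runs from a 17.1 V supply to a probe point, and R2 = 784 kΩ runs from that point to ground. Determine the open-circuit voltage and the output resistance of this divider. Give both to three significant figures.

V_th = 16.6 V, R_th = 23.9 kΩ

V_th is the open-circuit tap voltage: 17.1 × 784/(24.6 + 784) = 16.6 V.
With the supply zeroed, R1 and R2 appear in parallel from the tap: R_th = R1‖R2 = (24.6 × 784)/808.6 = 23.9 kΩ.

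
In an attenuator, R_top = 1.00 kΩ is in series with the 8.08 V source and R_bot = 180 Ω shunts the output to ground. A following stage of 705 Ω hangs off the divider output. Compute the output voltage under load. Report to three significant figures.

The load sits in parallel with R_bot: R_bot‖R_L = (180 × 705) / (180 + 705) = 143.4 Ω.
V_out = 8.08 × 143.4 / (1000 + 143.4) = 8.08 × 143.4/1143 = 1.01 V.

V_out ≈ 1.01 V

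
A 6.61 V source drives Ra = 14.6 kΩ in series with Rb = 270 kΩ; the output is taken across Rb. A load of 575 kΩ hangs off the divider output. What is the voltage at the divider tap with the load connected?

The load sits in parallel with Rb: Rb‖R_L = (270 × 575) / (270 + 575) = 183.7 kΩ.
V_out = 6.61 × 183.7 / (14.6 + 183.7) = 6.61 × 183.7/198.3 = 6.12 V.

V_out ≈ 6.12 V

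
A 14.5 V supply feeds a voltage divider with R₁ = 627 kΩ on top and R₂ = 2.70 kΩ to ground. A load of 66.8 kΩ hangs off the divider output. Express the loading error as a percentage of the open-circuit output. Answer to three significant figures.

3.87 %

The divider's output (Thévenin) resistance is R₁‖R₂ = 2.688 kΩ.
Fractional drop under load = R_th/(R_th + R_L) = 2.688 / (2.688 + 66.8) = 0.03869.
So the output falls by 3.87 %.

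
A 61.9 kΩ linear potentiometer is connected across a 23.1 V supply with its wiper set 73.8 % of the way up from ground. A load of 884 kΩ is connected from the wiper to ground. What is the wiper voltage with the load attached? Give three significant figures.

The wiper splits the pot into (1−α)R = 16.22 kΩ above and αR = 45.68 kΩ below.
Lower section ‖ load = 43.44 kΩ.
V_wiper = 23.1 × 43.44/(16.22 + 43.44) = 16.8 V.

V ≈ 16.8 V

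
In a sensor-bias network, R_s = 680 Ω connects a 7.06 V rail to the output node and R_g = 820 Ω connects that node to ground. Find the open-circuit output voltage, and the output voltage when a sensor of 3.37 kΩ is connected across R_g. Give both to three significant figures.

Unloaded: 3.86 V; loaded: 3.48 V

Open-circuit: V = 7.06 × 820/(680 + 820) = 3.86 V.
With the load, R_g becomes R_g‖R_L = 659.5 Ω, so V = 7.06 × 659.5/1340 = 3.48 V.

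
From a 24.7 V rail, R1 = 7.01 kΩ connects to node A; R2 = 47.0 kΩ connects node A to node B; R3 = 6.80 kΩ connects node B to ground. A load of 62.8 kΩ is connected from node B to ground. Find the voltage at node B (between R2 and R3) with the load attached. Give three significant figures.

At node B, R3 is in parallel with the load: R3‖R_L = 6.136 kΩ.
Below node A the resistance is R2 + (R3‖R_L) = 53.14 kΩ, so V_A = 24.7 × 53.14/60.15 = 21.82 V.
Then V_B = V_A × (R3‖R_L)/(R2 + R3‖R_L) = 21.82 × 6.136/53.14 = 2.52 V.

V ≈ 2.52 V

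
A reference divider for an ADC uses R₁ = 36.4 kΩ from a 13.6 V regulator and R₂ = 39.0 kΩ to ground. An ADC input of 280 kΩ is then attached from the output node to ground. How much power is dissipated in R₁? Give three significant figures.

P ≈ 1.35 mW

Total resistance from the source is R₁ + (R₂‖R_L) = 70.63 kΩ, so I = 13.6/70.63 kΩ = 0.1925 mA.
P = I²·R₁ = (0.1925 mA)² × 36.4 kΩ = 1.35 mW.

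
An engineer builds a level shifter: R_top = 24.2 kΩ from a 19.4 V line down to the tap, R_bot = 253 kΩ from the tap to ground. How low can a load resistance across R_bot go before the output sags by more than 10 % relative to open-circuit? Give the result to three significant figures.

Output resistance R_th = R_top‖R_bot = (24.2 × 253)/277.2 = 22.09 kΩ.
The fractional drop is R_th/(R_th + R_L); requiring this ≤ 0.100 gives R_L ≥ R_th(1/0.100 − 1) = 22.09 × 9.000 = 199 kΩ.

R_L(min) ≈ 199 kΩ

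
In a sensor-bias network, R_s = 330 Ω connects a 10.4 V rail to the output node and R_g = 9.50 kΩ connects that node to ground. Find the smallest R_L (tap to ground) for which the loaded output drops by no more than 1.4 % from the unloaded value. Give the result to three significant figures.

R_L(min) ≈ 22.5 kΩ

Output resistance R_th = R_s‖R_g = (330 × 9500)/9830 = 318.9 Ω.
The fractional drop is R_th/(R_th + R_L); requiring this ≤ 0.0140 gives R_L ≥ R_th(1/0.0140 − 1) = 318.9 × 70.43 = 22.5 kΩ.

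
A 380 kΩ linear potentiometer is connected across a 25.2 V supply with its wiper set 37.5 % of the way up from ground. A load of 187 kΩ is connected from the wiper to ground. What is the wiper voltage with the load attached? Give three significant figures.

The wiper splits the pot into (1−α)R = 237.5 kΩ above and αR = 142.5 kΩ below.
Lower section ‖ load = 80.87 kΩ.
V_wiper = 25.2 × 80.87/(237.5 + 80.87) = 6.40 V.

V ≈ 6.40 V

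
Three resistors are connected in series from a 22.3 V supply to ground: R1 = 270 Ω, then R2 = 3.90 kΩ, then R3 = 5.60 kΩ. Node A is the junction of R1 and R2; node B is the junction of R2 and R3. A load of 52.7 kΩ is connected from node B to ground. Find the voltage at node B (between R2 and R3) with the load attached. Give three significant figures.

At node B, R3 is in parallel with the load: R3‖R_L = 5062 Ω.
Below node A the resistance is R2 + (R3‖R_L) = 8962 Ω, so V_A = 22.3 × 8962/9232 = 21.65 V.
Then V_B = V_A × (R3‖R_L)/(R2 + R3‖R_L) = 21.65 × 5062/8962 = 12.2 V.

V ≈ 12.2 V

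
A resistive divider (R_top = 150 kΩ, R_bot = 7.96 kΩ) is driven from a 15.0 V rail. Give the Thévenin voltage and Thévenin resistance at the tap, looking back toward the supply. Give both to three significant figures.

V_th = 0.756 V, R_th = 7.56 kΩ

V_th is the open-circuit tap voltage: 15.0 × 7.96/(150 + 7.96) = 0.756 V.
With the supply zeroed, R_top and R_bot appear in parallel from the tap: R_th = R_top‖R_bot = (150 × 7.96)/158.0 = 7.56 kΩ.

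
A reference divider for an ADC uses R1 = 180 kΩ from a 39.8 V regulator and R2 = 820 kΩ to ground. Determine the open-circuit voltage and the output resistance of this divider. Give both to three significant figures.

V_th = 32.6 V, R_th = 148 kΩ

V_th is the open-circuit tap voltage: 39.8 × 820/(180 + 820) = 32.6 V.
With the supply zeroed, R1 and R2 appear in parallel from the tap: R_th = R1‖R2 = (180 × 820)/1000 = 148 kΩ.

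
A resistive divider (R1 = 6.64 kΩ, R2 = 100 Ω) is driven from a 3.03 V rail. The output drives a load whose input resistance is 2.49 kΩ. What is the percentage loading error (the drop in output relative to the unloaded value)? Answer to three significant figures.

3.81 %

The divider's output (Thévenin) resistance is R1‖R2 = 98.52 Ω.
Fractional drop under load = R_th/(R_th + R_L) = 98.52 / (98.52 + 2490) = 0.03806.
So the output falls by 3.81 %.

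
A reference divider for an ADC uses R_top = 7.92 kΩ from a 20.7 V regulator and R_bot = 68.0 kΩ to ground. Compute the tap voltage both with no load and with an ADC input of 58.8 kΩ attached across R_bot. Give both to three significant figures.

Open-circuit: V = 20.7 × 68.0/(7.92 + 68.0) = 18.5 V.
With the load, R_bot becomes R_bot‖R_L = 31.53 kΩ, so V = 20.7 × 31.53/39.45 = 16.5 V.

Unloaded: 18.5 V; loaded: 16.5 V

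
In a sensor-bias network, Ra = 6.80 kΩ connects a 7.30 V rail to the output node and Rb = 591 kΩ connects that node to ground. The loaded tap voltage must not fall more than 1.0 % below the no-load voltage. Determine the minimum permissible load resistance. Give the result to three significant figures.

Output resistance R_th = Ra‖Rb = (6.80 × 591)/597.8 = 6.723 kΩ.
The fractional drop is R_th/(R_th + R_L); requiring this ≤ 0.0100 gives R_L ≥ R_th(1/0.0100 − 1) = 6.723 × 99.00 = 666 kΩ.

R_L(min) ≈ 666 kΩ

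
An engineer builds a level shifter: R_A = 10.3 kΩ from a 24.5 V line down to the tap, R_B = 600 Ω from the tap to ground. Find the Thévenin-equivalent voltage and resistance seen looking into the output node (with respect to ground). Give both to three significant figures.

V_th = 1.35 V, R_th = 567 Ω

V_th is the open-circuit tap voltage: 24.5 × 600/(10300 + 600) = 1.35 V.
With the supply zeroed, R_A and R_B appear in parallel from the tap: R_th = R_A‖R_B = (10300 × 600)/10900 = 567 Ω.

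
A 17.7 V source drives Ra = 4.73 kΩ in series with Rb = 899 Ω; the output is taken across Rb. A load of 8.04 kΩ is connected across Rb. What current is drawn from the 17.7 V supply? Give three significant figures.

I ≈ 3.20 mA

Rb‖R_L = 808.6 Ω, so the source sees Ra + Rb‖R_L = 5539 Ω.
I = 17.7 V / 5539 Ω = 3.20 mA.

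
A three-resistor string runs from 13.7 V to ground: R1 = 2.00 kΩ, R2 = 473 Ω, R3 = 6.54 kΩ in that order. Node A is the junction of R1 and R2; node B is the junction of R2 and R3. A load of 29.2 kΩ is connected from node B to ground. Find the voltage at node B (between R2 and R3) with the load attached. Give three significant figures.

At node B, R3 is in parallel with the load: R3‖R_L = 5343 Ω.
Below node A the resistance is R2 + (R3‖R_L) = 5816 Ω, so V_A = 13.7 × 5816/7816 = 10.19 V.
Then V_B = V_A × (R3‖R_L)/(R2 + R3‖R_L) = 10.19 × 5343/5816 = 9.37 V.

V ≈ 9.37 V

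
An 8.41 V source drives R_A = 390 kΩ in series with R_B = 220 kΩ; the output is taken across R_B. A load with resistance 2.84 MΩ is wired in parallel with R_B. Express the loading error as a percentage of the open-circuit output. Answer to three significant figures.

The divider's output (Thévenin) resistance is R_A‖R_B = 140.7 kΩ.
Fractional drop under load = R_th/(R_th + R_L) = 140.7 / (140.7 + 2840) = 0.04719.
So the output falls by 4.72 %.

4.72 %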